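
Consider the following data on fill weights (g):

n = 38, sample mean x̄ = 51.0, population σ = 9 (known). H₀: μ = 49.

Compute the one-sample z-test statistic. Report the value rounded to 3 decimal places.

test statistic = 1.370

SE = σ/√n = 9/√38 = 1.4600
z = (x̄−μ₀)/SE = (51.0−49)/1.4600 = 1.3699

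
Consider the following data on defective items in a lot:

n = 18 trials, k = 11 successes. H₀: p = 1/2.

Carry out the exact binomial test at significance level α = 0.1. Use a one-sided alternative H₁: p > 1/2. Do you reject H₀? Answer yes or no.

reject H₀: no

Exact binomial: n=18, k=11, p₀=1/2=0.5000
P(X≥11) from Σ C(n,i)·p₀^i·(1−p₀)^(n−i)
p-value (one-sided, H₁ greater) = 0.24034
At α=0.1: p ≥ α → fail to reject H₀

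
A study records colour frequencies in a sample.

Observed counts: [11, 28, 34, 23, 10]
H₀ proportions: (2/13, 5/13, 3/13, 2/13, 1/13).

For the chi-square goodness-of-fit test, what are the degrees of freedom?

df = k − 1 = 5 − 1 = 4

degrees of freedom = 4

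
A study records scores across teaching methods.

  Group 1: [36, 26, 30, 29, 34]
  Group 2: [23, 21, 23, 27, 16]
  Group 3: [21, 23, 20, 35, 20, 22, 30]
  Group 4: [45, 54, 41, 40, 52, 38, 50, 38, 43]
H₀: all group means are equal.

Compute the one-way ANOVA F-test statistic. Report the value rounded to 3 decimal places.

Group means [31.00, 22.00, 24.43, 44.56], grand mean 32.192
SSB = Σnᵢ(x̄ᵢ−x̄)² = 2324.102; SSW = ΣΣ(x−x̄ᵢ)² = 625.937
MSB = 2324.102/3 = 774.7007; MSW = 625.937/22 = 28.4517
F = MSB/MSW = 27.2287
df = (3, 22)

test statistic = 27.229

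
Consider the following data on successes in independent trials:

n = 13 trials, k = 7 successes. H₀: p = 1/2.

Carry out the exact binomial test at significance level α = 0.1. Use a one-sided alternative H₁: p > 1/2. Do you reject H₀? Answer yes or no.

Exact binomial: n=13, k=7, p₀=1/2=0.5000
P(X≥7) from Σ C(n,i)·p₀^i·(1−p₀)^(n−i)
p-value (one-sided, H₁ greater) = 0.50000
At α=0.1: p ≥ α → fail to reject H₀

reject H₀: no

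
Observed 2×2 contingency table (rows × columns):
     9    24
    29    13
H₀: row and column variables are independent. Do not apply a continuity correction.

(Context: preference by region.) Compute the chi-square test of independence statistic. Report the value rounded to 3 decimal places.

Row totals [33, 42], col totals [38, 37], n=75
χ² = (9−16.72)²/16.72 + (24−16.28)²/16.28 + (29−21.28)²/21.28 + (13−20.72)²/20.72 = 12.9024
df = 1

test statistic = 12.902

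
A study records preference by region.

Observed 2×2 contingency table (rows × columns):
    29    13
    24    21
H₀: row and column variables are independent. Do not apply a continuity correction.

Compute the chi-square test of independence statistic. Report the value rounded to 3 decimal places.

Row totals [42, 45], col totals [53, 34], n=87
χ² = (29−25.59)²/25.59 + (13−16.41)²/16.41 + (24−27.41)²/27.41 + (21−17.59)²/17.59 = 2.2533
df = 1

test statistic = 2.253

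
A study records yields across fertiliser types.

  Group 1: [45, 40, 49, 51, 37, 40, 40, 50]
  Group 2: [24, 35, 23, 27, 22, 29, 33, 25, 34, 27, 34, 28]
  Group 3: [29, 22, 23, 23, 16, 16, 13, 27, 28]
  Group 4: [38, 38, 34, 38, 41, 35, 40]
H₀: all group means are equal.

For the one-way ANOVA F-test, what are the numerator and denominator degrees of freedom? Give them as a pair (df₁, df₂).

k = 4 groups, N = 36 total
df = (k−1, N−k) = (4−1, 36−4) = (3, 32)

degrees of freedom = [3, 32]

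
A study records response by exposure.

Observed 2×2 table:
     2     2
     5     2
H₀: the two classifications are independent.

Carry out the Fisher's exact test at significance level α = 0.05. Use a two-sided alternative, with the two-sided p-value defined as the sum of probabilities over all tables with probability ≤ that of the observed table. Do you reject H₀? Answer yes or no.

reject H₀: no

Margins: r₁=4, r₂=7, c₁=7, c₂=4, n=11
p_obs = C(4,2)·C(7,5)/C(11,7); sum pmf over tables with pmf ≤ p_obs
p-value (two-sided) = 0.57576
At α=0.05: p ≥ α → fail to reject H₀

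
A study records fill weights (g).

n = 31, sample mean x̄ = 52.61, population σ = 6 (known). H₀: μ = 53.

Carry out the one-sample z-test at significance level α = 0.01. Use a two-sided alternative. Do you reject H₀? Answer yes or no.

SE = σ/√n = 6/√31 = 1.0776
z = (x̄−μ₀)/SE = (52.61−53)/1.0776 = -0.3619
p-value (two-sided) = 0.71742
At α=0.01: p ≥ α → fail to reject H₀

reject H₀: no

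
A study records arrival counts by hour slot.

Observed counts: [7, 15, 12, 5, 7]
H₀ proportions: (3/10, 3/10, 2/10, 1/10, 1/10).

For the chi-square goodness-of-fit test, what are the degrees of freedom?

degrees of freedom = 4

df = k − 1 = 5 − 1 = 4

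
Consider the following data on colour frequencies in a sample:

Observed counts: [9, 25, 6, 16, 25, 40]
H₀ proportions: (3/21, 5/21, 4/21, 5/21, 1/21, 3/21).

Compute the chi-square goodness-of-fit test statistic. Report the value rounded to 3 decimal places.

n = 121; E_i = n·p_i = [17.29, 28.81, 23.05, 28.81, 5.76, 17.29]
χ² = (9−17.29)²/17.29 + (25−28.81)²/28.81 + (6−23.05)²/23.05 + (16−28.81)²/28.81 + (25−5.76)²/5.76 + (40−17.29)²/17.29 = 116.8612
df = 5

test statistic = 116.861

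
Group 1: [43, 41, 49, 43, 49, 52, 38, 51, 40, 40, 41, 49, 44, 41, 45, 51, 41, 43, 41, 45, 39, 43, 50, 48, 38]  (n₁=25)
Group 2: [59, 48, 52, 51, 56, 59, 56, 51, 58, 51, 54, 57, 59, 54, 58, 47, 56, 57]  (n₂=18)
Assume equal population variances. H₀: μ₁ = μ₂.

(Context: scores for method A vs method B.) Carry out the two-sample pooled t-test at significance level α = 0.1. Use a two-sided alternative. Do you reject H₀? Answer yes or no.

x̄₁=44.200, s₁=4.416, n₁=25
x̄₂=54.611, s₂=3.806, n₂=18
s_p² = [24·4.416² + 17·3.806²]/41 = 17.4214
SE = √(s_p²·(1/25+1/18)) = 1.2902
t = (44.200−54.611)/1.2902 = -8.0691
df = 41
p-value (two-sided) = 0.00000
At α=0.1: p < α → reject H₀

reject H₀: yes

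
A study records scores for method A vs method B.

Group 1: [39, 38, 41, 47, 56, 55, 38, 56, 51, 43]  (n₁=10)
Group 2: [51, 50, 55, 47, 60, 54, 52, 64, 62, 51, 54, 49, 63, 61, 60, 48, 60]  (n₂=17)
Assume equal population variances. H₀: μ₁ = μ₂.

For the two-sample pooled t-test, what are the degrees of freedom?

degrees of freedom = 25

df = n₁ + n₂ − 2 = 10 + 17 − 2 = 25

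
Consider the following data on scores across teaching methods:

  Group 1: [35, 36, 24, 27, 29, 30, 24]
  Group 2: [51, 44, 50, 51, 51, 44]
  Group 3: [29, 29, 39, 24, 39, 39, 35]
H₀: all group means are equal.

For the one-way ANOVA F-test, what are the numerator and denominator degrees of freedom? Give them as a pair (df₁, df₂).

k = 3 groups, N = 20 total
df = (k−1, N−k) = (3−1, 20−3) = (2, 17)

degrees of freedom = [2, 17]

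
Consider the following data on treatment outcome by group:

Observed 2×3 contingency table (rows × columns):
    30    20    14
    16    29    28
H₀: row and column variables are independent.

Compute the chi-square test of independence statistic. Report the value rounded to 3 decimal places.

test statistic = 10.033

Row totals [64, 73], col totals [46, 49, 42], n=137
χ² = (30−21.49)²/21.49 + (20−22.89)²/22.89 + (14−19.62)²/19.62 + (16−24.51)²/24.51 + (29−26.11)²/26.11 + (28−22.38)²/22.38 = 10.0327
df = 2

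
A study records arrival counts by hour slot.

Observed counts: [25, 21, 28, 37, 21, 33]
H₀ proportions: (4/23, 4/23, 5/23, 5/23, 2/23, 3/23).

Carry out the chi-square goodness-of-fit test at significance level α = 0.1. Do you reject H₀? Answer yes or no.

n = 165; E_i = n·p_i = [28.70, 28.70, 35.87, 35.87, 14.35, 21.52]
χ² = (25−28.70)²/28.70 + (21−28.70)²/28.70 + (28−35.87)²/35.87 + (37−35.87)²/35.87 + (21−14.35)²/14.35 + (33−21.52)²/21.52 = 13.5079
df = 5
p-value (upper-tail) = 0.01906
At α=0.1: p < α → reject H₀

reject H₀: yes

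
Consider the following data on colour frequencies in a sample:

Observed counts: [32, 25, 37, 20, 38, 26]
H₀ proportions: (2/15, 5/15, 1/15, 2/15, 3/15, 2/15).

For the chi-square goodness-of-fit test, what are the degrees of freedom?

df = k − 1 = 6 − 1 = 5

degrees of freedom = 5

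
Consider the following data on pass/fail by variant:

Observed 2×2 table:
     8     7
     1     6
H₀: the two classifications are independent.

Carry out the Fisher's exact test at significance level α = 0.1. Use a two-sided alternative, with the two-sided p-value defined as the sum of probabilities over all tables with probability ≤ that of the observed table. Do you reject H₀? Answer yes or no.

Margins: r₁=15, r₂=7, c₁=9, c₂=13, n=22
p_obs = C(15,8)·C(7,1)/C(22,9); sum pmf over tables with pmf ≤ p_obs
p-value (two-sided) = 0.16486
At α=0.1: p ≥ α → fail to reject H₀

reject H₀: no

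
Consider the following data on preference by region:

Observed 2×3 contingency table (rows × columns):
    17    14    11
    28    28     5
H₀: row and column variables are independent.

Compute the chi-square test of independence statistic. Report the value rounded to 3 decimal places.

test statistic = 6.316

Row totals [42, 61], col totals [45, 42, 16], n=103
χ² = (17−18.35)²/18.35 + (14−17.13)²/17.13 + (11−6.52)²/6.52 + (28−26.65)²/26.65 + (28−24.87)²/24.87 + (5−9.48)²/9.48 = 6.3156
df = 2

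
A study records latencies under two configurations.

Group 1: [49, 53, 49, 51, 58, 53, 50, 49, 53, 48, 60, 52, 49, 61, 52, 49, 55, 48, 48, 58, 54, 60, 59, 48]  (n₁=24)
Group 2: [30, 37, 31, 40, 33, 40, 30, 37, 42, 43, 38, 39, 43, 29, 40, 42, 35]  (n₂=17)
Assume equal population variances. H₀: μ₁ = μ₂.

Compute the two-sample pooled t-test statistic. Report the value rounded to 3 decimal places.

x̄₁=52.750, s₁=4.406, n₁=24
x̄₂=37.000, s₂=4.822, n₂=17
s_p² = [23·4.406² + 16·4.822²]/39 = 20.9872
SE = √(s_p²·(1/24+1/17)) = 1.4522
t = (52.750−37.000)/1.4522 = 10.8453
df = 39

test statistic = 10.845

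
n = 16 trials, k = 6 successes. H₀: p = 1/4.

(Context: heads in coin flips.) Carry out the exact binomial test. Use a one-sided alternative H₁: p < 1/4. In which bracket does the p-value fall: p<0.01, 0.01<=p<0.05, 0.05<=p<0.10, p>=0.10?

p-value bracket: p>=0.10

Exact binomial: n=16, k=6, p₀=1/4=0.2500
P(X≤6) from Σ C(n,i)·p₀^i·(1−p₀)^(n−i)
p-value (one-sided, H₁ less) = 0.92044
→ bracket: p>=0.10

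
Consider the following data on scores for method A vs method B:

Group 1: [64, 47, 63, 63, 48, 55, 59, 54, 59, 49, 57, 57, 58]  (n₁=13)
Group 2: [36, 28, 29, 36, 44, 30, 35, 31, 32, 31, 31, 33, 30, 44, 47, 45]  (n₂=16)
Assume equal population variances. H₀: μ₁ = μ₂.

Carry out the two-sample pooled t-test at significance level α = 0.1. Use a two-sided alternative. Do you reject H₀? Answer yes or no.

x̄₁=56.385, s₁=5.650, n₁=13
x̄₂=35.125, s₂=6.344, n₂=16
s_p² = [12·5.650² + 15·6.344²]/27 = 36.5491
SE = √(s_p²·(1/13+1/16)) = 2.2574
t = (56.385−35.125)/2.2574 = 9.4178
df = 27
p-value (two-sided) = 0.00000
At α=0.1: p < α → reject H₀

reject H₀: yes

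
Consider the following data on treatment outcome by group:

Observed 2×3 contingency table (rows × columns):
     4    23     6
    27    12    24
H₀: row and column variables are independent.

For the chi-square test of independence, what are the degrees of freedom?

degrees of freedom = 2

df = (r−1)(c−1) = (2−1)·(3−1) = 2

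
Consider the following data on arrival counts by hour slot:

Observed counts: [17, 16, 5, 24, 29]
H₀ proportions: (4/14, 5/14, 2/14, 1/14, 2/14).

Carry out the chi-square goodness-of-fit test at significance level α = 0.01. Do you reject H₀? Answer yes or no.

reject H₀: yes

n = 91; E_i = n·p_i = [26.00, 32.50, 13.00, 6.50, 13.00]
χ² = (17−26.00)²/26.00 + (16−32.50)²/32.50 + (5−13.00)²/13.00 + (24−6.50)²/6.50 + (29−13.00)²/13.00 = 83.2231
df = 4
p-value (upper-tail) = 0.00000
At α=0.01: p < α → reject H₀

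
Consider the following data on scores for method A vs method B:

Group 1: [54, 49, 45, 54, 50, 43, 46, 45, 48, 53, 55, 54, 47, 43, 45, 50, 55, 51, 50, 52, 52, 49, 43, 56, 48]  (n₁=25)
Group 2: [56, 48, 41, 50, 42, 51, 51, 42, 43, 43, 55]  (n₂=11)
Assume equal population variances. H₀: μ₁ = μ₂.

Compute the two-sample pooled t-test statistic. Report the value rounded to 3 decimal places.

test statistic = 1.229

x̄₁=49.480, s₁=4.094, n₁=25
x̄₂=47.455, s₂=5.502, n₂=11
s_p² = [24·4.094² + 10·5.502²]/34 = 20.7343
SE = √(s_p²·(1/25+1/11)) = 1.6475
t = (49.480−47.455)/1.6475 = 1.2294
df = 34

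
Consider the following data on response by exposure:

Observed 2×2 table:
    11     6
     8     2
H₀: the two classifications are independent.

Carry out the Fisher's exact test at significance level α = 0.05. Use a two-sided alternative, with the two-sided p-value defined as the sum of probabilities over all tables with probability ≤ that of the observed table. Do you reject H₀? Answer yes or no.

Margins: r₁=17, r₂=10, c₁=19, c₂=8, n=27
p_obs = C(17,11)·C(10,8)/C(27,19); sum pmf over tables with pmf ≤ p_obs
p-value (two-sided) = 0.66552
At α=0.05: p ≥ α → fail to reject H₀

reject H₀: no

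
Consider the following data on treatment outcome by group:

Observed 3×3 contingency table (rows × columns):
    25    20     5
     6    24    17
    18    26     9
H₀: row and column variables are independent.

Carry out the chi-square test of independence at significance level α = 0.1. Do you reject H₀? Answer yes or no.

Row totals [50, 47, 53], col totals [49, 70, 31], n=150
χ² = (25−16.33)²/16.33 + (20−23.33)²/23.33 + (5−10.33)²/10.33 + (6−15.35)²/15.35 + (24−21.93)²/21.93 + (17−9.71)²/9.71 + (18−17.31)²/17.31 + (26−24.73)²/24.73 + (9−10.95)²/10.95 = 19.6270
df = 4
p-value (upper-tail) = 0.00059
At α=0.1: p < α → reject H₀

reject H₀: yes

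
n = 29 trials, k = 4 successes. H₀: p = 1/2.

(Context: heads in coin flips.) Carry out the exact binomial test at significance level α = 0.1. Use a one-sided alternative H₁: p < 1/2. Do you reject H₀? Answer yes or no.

reject H₀: yes

Exact binomial: n=29, k=4, p₀=1/2=0.5000
P(X≤4) from Σ C(n,i)·p₀^i·(1−p₀)^(n−i)
p-value (one-sided, H₁ less) = 0.00005
At α=0.1: p < α → reject H₀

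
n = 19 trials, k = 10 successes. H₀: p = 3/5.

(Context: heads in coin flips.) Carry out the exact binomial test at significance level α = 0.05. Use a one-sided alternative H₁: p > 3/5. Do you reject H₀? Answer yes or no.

Exact binomial: n=19, k=10, p₀=3/5=0.6000
P(X≥10) from Σ C(n,i)·p₀^i·(1−p₀)^(n−i)
p-value (one-sided, H₁ greater) = 0.81391
At α=0.05: p ≥ α → fail to reject H₀

reject H₀: no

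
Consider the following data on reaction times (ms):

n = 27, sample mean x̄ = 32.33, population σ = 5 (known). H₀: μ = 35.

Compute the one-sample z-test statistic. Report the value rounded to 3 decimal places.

SE = σ/√n = 5/√27 = 0.9623
z = (x̄−μ₀)/SE = (32.33−35)/0.9623 = -2.7747

test statistic = -2.775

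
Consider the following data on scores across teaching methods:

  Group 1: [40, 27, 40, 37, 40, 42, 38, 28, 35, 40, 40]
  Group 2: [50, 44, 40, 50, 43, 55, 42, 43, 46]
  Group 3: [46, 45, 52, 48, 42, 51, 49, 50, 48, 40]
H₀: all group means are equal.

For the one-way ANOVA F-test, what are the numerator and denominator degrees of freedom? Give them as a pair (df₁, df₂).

k = 3 groups, N = 30 total
df = (k−1, N−k) = (3−1, 30−3) = (2, 27)

degrees of freedom = [2, 27]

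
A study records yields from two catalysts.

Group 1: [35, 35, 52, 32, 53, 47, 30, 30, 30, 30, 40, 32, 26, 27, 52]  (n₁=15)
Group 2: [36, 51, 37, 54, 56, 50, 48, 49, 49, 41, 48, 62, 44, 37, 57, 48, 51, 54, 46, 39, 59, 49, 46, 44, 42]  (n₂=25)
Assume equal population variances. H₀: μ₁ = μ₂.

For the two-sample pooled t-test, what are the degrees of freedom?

degrees of freedom = 38

df = n₁ + n₂ − 2 = 15 + 25 − 2 = 38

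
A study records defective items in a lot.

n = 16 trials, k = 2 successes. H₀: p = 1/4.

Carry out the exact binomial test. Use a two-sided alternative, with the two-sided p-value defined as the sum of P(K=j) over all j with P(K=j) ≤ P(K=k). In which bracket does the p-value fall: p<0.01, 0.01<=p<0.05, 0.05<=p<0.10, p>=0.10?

p-value bracket: p>=0.10

Exact binomial: n=16, k=2, p₀=1/4=0.2500
P(X=j) = C(n,j)·p₀^j·(1−p₀)^(n−j); p = Σ P(X=j) over j with P(X=j) ≤ P(X=2)
p-value (two-sided) = 0.38677
→ bracket: p>=0.10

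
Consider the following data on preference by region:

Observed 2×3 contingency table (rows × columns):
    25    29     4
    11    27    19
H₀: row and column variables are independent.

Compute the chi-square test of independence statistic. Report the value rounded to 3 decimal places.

Row totals [58, 57], col totals [36, 56, 23], n=115
χ² = (25−18.16)²/18.16 + (29−28.24)²/28.24 + (4−11.60)²/11.60 + (11−17.84)²/17.84 + (27−27.76)²/27.76 + (19−11.40)²/11.40 = 15.2909
df = 2

test statistic = 15.291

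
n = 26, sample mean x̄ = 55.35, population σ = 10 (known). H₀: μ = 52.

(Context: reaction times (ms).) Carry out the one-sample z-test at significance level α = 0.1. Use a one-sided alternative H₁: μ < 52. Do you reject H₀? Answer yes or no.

reject H₀: no

SE = σ/√n = 10/√26 = 1.9612
z = (x̄−μ₀)/SE = (55.35−52)/1.9612 = 1.7082
p-value (one-sided, H₁ less) = 0.95620
At α=0.1: p ≥ α → fail to reject H₀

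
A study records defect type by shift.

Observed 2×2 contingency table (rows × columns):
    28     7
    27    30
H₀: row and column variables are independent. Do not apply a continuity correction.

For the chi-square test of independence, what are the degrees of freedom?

degrees of freedom = 1

df = (r−1)(c−1) = (2−1)·(2−1) = 1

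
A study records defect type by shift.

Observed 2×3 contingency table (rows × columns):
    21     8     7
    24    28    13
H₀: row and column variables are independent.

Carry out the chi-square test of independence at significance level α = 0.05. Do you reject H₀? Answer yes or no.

reject H₀: no

Row totals [36, 65], col totals [45, 36, 20], n=101
χ² = (21−16.04)²/16.04 + (8−12.83)²/12.83 + (7−7.13)²/7.13 + (24−28.96)²/28.96 + (28−23.17)²/23.17 + (13−12.87)²/12.87 = 5.2143
df = 2
p-value (upper-tail) = 0.07375
At α=0.05: p ≥ α → fail to reject H₀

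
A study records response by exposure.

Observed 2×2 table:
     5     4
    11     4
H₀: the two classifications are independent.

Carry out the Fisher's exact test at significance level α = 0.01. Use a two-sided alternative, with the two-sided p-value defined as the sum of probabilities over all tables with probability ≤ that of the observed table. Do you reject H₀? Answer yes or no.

Margins: r₁=9, r₂=15, c₁=16, c₂=8, n=24
p_obs = C(9,5)·C(15,11)/C(24,16); sum pmf over tables with pmf ≤ p_obs
p-value (two-sided) = 0.41203
At α=0.01: p ≥ α → fail to reject H₀

reject H₀: no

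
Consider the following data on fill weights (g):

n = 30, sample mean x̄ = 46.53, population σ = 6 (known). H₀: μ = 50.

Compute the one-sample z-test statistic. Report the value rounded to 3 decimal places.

SE = σ/√n = 6/√30 = 1.0954
z = (x̄−μ₀)/SE = (46.53−50)/1.0954 = -3.1677

test statistic = -3.168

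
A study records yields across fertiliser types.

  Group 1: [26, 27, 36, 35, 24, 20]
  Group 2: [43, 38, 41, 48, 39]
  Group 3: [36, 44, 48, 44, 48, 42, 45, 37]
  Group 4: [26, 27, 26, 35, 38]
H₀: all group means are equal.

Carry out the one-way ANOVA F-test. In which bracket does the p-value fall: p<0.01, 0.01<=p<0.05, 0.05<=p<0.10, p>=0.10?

p-value bracket: p<0.01

Group means [28.00, 41.80, 43.00, 30.40], grand mean 36.375
SSB = Σnᵢ(x̄ᵢ−x̄)² = 1097.625; SSW = ΣΣ(x−x̄ᵢ)² = 532.000
MSB = 1097.625/3 = 365.8750; MSW = 532.000/20 = 26.6000
F = MSB/MSW = 13.7547
df = (3, 20)
p-value (upper-tail) = 0.00004
→ bracket: p<0.01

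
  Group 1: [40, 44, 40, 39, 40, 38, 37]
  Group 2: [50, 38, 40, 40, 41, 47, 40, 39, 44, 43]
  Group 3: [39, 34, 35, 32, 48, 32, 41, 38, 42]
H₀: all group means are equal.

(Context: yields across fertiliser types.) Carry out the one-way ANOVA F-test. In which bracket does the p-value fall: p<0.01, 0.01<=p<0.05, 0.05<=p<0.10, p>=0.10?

Group means [39.71, 42.20, 37.89], grand mean 40.038
SSB = Σnᵢ(x̄ᵢ−x̄)² = 89.044; SSW = ΣΣ(x−x̄ᵢ)² = 383.917
MSB = 89.044/2 = 44.5220; MSW = 383.917/23 = 16.6921
F = MSB/MSW = 2.6673
df = (2, 23)
p-value (upper-tail) = 0.09083
→ bracket: 0.05<=p<0.10

p-value bracket: 0.05<=p<0.10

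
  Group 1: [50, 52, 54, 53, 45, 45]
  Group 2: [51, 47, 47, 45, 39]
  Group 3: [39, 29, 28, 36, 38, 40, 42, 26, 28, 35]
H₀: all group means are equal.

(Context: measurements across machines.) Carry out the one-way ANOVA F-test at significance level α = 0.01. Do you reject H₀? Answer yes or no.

Group means [49.83, 45.80, 34.10], grand mean 41.381
SSB = Σnᵢ(x̄ᵢ−x̄)² = 1056.419; SSW = ΣΣ(x−x̄ᵢ)² = 462.533
MSB = 1056.419/2 = 528.2095; MSW = 462.533/18 = 25.6963
F = MSB/MSW = 20.5559
df = (2, 18)
p-value (upper-tail) = 0.00002
At α=0.01: p < α → reject H₀

reject H₀: yes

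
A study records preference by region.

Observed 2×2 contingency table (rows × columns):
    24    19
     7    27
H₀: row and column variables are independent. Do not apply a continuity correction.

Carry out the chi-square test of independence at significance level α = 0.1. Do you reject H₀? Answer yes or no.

reject H₀: yes

Row totals [43, 34], col totals [31, 46], n=77
χ² = (24−17.31)²/17.31 + (19−25.69)²/25.69 + (7−13.69)²/13.69 + (27−20.31)²/20.31 = 9.7958
df = 1
p-value (upper-tail) = 0.00175
At α=0.1: p < α → reject H₀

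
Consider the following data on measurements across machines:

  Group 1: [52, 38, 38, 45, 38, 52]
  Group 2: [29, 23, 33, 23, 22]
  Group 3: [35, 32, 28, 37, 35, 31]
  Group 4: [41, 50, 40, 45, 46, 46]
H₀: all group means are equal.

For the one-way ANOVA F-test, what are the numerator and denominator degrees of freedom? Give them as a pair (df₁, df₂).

k = 4 groups, N = 23 total
df = (k−1, N−k) = (4−1, 23−4) = (3, 19)

degrees of freedom = [3, 19]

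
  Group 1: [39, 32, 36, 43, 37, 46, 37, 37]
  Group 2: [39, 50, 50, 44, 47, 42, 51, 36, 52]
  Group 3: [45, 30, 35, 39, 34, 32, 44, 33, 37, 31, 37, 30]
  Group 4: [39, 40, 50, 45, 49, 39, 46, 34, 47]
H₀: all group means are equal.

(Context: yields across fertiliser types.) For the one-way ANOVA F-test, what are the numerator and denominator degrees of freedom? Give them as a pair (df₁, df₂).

degrees of freedom = [3, 34]

k = 4 groups, N = 38 total
df = (k−1, N−k) = (4−1, 38−4) = (3, 34)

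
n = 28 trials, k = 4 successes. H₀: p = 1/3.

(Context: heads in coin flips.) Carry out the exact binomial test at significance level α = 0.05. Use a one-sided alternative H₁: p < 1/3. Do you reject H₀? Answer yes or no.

reject H₀: yes

Exact binomial: n=28, k=4, p₀=1/3=0.3333
P(X≤4) from Σ C(n,i)·p₀^i·(1−p₀)^(n−i)
p-value (one-sided, H₁ less) = 0.02111
At α=0.05: p < α → reject H₀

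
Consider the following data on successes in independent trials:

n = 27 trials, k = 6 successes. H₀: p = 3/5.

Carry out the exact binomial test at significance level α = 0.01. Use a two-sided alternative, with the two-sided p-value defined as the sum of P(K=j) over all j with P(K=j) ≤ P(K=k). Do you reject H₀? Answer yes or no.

reject H₀: yes

Exact binomial: n=27, k=6, p₀=3/5=0.6000
P(X=j) = C(n,j)·p₀^j·(1−p₀)^(n−j); p = Σ P(X=j) over j with P(X=j) ≤ P(X=6)
p-value (two-sided) = 0.00009
At α=0.01: p < α → reject H₀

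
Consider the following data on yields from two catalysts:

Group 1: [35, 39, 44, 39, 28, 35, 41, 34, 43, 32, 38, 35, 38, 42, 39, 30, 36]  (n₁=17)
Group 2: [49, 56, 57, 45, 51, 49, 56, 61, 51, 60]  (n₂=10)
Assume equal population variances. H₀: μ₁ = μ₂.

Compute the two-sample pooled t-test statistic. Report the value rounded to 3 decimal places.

x̄₁=36.941, s₁=4.451, n₁=17
x̄₂=53.500, s₂=5.255, n₂=10
s_p² = [16·4.451² + 9·5.255²]/25 = 22.6176
SE = √(s_p²·(1/17+1/10)) = 1.8953
t = (36.941−53.500)/1.8953 = -8.7367
df = 25

test statistic = -8.737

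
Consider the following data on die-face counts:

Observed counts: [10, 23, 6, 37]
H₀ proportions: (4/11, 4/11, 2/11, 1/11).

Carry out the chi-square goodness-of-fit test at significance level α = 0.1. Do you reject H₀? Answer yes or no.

n = 76; E_i = n·p_i = [27.64, 27.64, 13.82, 6.91]
χ² = (10−27.64)²/27.64 + (23−27.64)²/27.64 + (6−13.82)²/13.82 + (37−6.91)²/6.91 = 147.5099
df = 3
p-value (upper-tail) = 0.00000
At α=0.1: p < α → reject H₀

reject H₀: yes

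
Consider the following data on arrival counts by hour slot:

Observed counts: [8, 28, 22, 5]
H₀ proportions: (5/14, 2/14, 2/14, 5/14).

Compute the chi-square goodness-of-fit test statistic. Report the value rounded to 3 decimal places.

n = 63; E_i = n·p_i = [22.50, 9.00, 9.00, 22.50]
χ² = (8−22.50)²/22.50 + (28−9.00)²/9.00 + (22−9.00)²/9.00 + (5−22.50)²/22.50 = 81.8444
df = 3

test statistic = 81.844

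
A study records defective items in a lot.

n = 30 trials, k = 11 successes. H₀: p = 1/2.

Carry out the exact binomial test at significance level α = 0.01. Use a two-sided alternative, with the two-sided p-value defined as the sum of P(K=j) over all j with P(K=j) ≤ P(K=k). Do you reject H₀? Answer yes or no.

Exact binomial: n=30, k=11, p₀=1/2=0.5000
P(X=j) = C(n,j)·p₀^j·(1−p₀)^(n−j); p = Σ P(X=j) over j with P(X=j) ≤ P(X=11)
p-value (two-sided) = 0.20049
At α=0.01: p ≥ α → fail to reject H₀

reject H₀: no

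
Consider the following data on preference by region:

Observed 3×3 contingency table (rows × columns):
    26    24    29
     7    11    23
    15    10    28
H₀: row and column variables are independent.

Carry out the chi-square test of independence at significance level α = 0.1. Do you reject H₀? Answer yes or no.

reject H₀: no

Row totals [79, 41, 53], col totals [48, 45, 80], n=173
χ² = (26−21.92)²/21.92 + (24−20.55)²/20.55 + (29−36.53)²/36.53 + (7−11.38)²/11.38 + (11−10.66)²/10.66 + (23−18.96)²/18.96 + (15−14.71)²/14.71 + (10−13.79)²/13.79 + (28−24.51)²/24.51 = 6.9899
df = 4
p-value (upper-tail) = 0.13642
At α=0.1: p ≥ α → fail to reject H₀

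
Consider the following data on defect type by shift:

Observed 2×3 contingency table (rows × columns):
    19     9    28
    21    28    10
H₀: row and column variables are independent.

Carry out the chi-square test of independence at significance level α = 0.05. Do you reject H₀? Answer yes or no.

reject H₀: yes

Row totals [56, 59], col totals [40, 37, 38], n=115
χ² = (19−19.48)²/19.48 + (9−18.02)²/18.02 + (28−18.50)²/18.50 + (21−20.52)²/20.52 + (28−18.98)²/18.98 + (10−19.50)²/19.50 = 18.3173
df = 2
p-value (upper-tail) = 0.00011
At α=0.05: p < α → reject H₀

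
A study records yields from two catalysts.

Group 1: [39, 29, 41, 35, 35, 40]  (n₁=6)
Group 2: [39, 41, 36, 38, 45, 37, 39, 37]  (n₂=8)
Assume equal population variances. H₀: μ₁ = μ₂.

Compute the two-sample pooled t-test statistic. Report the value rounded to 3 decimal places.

x̄₁=36.500, s₁=4.461, n₁=6
x̄₂=39.000, s₂=2.878, n₂=8
s_p² = [5·4.461² + 7·2.878²]/12 = 13.1250
SE = √(s_p²·(1/6+1/8)) = 1.9566
t = (36.500−39.000)/1.9566 = -1.2778
df = 12

test statistic = -1.278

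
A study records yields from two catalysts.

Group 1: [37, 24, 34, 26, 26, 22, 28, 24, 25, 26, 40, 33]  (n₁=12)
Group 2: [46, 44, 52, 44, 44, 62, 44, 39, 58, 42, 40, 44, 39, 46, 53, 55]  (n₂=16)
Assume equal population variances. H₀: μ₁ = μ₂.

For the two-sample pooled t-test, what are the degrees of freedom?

degrees of freedom = 26

df = n₁ + n₂ − 2 = 12 + 16 − 2 = 26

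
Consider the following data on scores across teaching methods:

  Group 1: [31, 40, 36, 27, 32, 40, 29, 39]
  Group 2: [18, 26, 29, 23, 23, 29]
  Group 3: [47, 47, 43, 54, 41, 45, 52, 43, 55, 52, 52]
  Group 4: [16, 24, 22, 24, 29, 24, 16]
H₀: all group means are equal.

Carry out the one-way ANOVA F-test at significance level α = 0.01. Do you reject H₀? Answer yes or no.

Group means [34.25, 24.67, 48.27, 22.14], grand mean 34.625
SSB = Σnᵢ(x̄ᵢ−x̄)² = 3735.628; SSW = ΣΣ(x−x̄ᵢ)² = 651.872
MSB = 3735.628/3 = 1245.2092; MSW = 651.872/28 = 23.2812
F = MSB/MSW = 53.4857
df = (3, 28)
p-value (upper-tail) = 0.00000
At α=0.01: p < α → reject H₀

reject H₀: yes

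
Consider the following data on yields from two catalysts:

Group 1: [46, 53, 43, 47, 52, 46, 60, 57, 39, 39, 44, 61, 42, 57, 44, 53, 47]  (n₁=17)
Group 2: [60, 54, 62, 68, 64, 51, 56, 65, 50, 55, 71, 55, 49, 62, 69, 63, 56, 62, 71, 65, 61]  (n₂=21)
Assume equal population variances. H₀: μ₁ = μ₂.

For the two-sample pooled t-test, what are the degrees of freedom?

df = n₁ + n₂ − 2 = 17 + 21 − 2 = 36

degrees of freedom = 36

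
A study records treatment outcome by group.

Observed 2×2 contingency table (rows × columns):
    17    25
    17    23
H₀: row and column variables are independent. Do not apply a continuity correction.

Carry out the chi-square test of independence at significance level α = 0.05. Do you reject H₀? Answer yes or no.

Row totals [42, 40], col totals [34, 48], n=82
χ² = (17−17.41)²/17.41 + (25−24.59)²/24.59 + (17−16.59)²/16.59 + (23−23.41)²/23.41 = 0.0346
df = 1
p-value (upper-tail) = 0.85249
At α=0.05: p ≥ α → fail to reject H₀

reject H₀: no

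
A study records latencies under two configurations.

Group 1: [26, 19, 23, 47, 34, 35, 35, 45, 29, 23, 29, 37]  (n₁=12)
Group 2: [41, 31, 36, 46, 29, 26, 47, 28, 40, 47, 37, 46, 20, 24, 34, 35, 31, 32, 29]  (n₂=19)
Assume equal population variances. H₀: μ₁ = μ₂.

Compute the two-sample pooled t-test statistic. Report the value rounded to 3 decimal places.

test statistic = -0.929

x̄₁=31.833, s₁=8.664, n₁=12
x̄₂=34.684, s₂=8.111, n₂=19
s_p² = [11·8.664² + 18·8.111²]/29 = 69.3025
SE = √(s_p²·(1/12+1/19)) = 3.0696
t = (31.833−34.684)/3.0696 = -0.9287
df = 29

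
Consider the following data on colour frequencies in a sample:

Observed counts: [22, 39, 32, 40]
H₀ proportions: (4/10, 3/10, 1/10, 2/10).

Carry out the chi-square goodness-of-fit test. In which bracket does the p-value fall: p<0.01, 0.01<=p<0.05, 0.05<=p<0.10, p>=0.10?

p-value bracket: p<0.01

n = 133; E_i = n·p_i = [53.20, 39.90, 13.30, 26.60]
χ² = (22−53.20)²/53.20 + (39−39.90)²/39.90 + (32−13.30)²/13.30 + (40−26.60)²/26.60 = 51.3609
df = 3
p-value (upper-tail) = 0.00000
→ bracket: p<0.01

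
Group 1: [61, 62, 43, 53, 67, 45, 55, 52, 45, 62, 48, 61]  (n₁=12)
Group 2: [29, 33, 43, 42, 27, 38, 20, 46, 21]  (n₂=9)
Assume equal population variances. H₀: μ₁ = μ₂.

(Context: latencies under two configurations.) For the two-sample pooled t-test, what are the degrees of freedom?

degrees of freedom = 19

df = n₁ + n₂ − 2 = 12 + 9 − 2 = 19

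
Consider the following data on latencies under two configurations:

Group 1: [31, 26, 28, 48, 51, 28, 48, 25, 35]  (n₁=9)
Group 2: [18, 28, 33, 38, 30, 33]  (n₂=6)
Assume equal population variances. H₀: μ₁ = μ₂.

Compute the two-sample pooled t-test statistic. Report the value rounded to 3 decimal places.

test statistic = 1.138

x̄₁=35.556, s₁=10.525, n₁=9
x̄₂=30.000, s₂=6.782, n₂=6
s_p² = [8·10.525² + 5·6.782²]/13 = 85.8632
SE = √(s_p²·(1/9+1/6)) = 4.8837
t = (35.556−30.000)/4.8837 = 1.1376
df = 13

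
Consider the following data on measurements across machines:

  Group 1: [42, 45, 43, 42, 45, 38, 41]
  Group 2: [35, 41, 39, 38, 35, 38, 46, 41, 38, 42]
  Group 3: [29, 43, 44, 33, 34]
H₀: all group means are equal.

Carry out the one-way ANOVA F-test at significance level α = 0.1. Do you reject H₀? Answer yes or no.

reject H₀: yes

Group means [42.29, 39.30, 36.60], grand mean 39.636
SSB = Σnᵢ(x̄ᵢ−x̄)² = 96.362; SSW = ΣΣ(x−x̄ᵢ)² = 308.729
MSB = 96.362/2 = 48.1812; MSW = 308.729/19 = 16.2489
F = MSB/MSW = 2.9652
df = (2, 19)
p-value (upper-tail) = 0.07572
At α=0.1: p < α → reject H₀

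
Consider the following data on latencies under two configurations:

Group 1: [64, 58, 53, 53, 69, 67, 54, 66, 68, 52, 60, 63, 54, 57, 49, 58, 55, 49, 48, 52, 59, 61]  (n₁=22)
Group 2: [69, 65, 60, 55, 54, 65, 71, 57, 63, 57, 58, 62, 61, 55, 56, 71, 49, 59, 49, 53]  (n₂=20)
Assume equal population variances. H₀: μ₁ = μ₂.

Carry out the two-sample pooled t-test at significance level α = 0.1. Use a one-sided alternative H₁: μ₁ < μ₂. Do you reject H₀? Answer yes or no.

x̄₁=57.682, s₁=6.417, n₁=22
x̄₂=59.450, s₂=6.476, n₂=20
s_p² = [21·6.417² + 19·6.476²]/40 = 41.5431
SE = √(s_p²·(1/22+1/20)) = 1.9913
t = (57.682−59.450)/1.9913 = -0.8879
df = 40
p-value (one-sided, H₁ less) = 0.18994
At α=0.1: p ≥ α → fail to reject H₀

reject H₀: no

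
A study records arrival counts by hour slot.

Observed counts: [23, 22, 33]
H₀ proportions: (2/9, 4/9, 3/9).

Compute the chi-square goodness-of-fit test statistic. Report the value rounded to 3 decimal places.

test statistic = 8.365

n = 78; E_i = n·p_i = [17.33, 34.67, 26.00]
χ² = (23−17.33)²/17.33 + (22−34.67)²/34.67 + (33−26.00)²/26.00 = 8.3654
df = 2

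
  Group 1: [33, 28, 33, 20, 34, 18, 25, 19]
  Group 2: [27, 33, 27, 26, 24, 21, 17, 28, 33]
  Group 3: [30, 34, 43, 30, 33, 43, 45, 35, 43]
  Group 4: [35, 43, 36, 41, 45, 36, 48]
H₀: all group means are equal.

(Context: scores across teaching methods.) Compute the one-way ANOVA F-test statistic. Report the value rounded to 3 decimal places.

Group means [26.25, 26.22, 37.33, 40.57], grand mean 32.303
SSB = Σnᵢ(x̄ᵢ−x̄)² = 1332.200; SSW = ΣΣ(x−x̄ᵢ)² = 980.770
MSB = 1332.200/3 = 444.0666; MSW = 980.770/29 = 33.8196
F = MSB/MSW = 13.1304
df = (3, 29)

test statistic = 13.130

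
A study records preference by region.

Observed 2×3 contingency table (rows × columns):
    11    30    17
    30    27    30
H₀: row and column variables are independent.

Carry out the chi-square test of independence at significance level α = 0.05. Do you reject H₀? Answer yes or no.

reject H₀: yes

Row totals [58, 87], col totals [41, 57, 47], n=145
χ² = (11−16.40)²/16.40 + (30−22.80)²/22.80 + (17−18.80)²/18.80 + (30−24.60)²/24.60 + (27−34.20)²/34.20 + (30−28.20)²/28.20 = 7.0401
df = 2
p-value (upper-tail) = 0.02960
At α=0.05: p < α → reject H₀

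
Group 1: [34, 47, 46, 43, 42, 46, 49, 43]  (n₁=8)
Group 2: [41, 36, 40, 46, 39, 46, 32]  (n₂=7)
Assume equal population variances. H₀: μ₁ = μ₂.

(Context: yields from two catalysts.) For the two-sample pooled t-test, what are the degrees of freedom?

df = n₁ + n₂ − 2 = 8 + 7 − 2 = 13

degrees of freedom = 13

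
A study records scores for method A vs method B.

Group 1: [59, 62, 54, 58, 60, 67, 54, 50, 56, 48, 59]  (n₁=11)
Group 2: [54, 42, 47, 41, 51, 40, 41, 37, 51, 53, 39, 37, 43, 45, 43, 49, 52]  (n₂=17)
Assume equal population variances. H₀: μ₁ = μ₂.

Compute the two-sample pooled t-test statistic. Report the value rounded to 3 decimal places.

x̄₁=57.000, s₁=5.404, n₁=11
x̄₂=45.000, s₂=5.723, n₂=17
s_p² = [10·5.404² + 16·5.723²]/26 = 31.3846
SE = √(s_p²·(1/11+1/17)) = 2.1678
t = (57.000−45.000)/2.1678 = 5.5356
df = 26

test statistic = 5.536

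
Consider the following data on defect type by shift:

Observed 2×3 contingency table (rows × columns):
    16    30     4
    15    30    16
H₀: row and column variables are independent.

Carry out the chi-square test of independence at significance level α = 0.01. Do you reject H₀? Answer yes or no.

reject H₀: no

Row totals [50, 61], col totals [31, 60, 20], n=111
χ² = (16−13.96)²/13.96 + (30−27.03)²/27.03 + (4−9.01)²/9.01 + (15−17.04)²/17.04 + (30−32.97)²/32.97 + (16−10.99)²/10.99 = 6.2031
df = 2
p-value (upper-tail) = 0.04498
At α=0.01: p ≥ α → fail to reject H₀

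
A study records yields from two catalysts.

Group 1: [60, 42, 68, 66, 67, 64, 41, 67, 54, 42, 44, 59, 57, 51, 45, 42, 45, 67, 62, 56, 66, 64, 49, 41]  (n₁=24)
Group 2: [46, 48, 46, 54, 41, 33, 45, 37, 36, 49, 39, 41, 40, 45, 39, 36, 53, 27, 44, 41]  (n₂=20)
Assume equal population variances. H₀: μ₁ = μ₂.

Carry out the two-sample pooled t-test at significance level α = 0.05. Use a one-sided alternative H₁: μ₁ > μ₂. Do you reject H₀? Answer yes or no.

x̄₁=54.958, s₁=10.157, n₁=24
x̄₂=42.000, s₂=6.617, n₂=20
s_p² = [23·10.157² + 19·6.617²]/42 = 76.3085
SE = √(s_p²·(1/24+1/20)) = 2.6448
t = (54.958−42.000)/2.6448 = 4.8996
df = 42
p-value (one-sided, H₁ greater) = 0.00001
At α=0.05: p < α → reject H₀

reject H₀: yes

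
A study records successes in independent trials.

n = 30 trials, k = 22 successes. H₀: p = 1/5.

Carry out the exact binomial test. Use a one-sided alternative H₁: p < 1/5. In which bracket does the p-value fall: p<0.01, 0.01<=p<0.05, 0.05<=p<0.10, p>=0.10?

Exact binomial: n=30, k=22, p₀=1/5=0.2000
P(X≤22) from Σ C(n,i)·p₀^i·(1−p₀)^(n−i)
p-value (one-sided, H₁ less) = 1.00000
→ bracket: p>=0.10

p-value bracket: p>=0.10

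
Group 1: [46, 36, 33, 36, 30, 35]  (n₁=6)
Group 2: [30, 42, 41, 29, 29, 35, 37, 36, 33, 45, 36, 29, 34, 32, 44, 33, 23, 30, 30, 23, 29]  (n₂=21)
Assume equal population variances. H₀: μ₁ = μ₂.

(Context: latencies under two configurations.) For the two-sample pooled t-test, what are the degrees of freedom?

df = n₁ + n₂ − 2 = 6 + 21 − 2 = 25

degrees of freedom = 25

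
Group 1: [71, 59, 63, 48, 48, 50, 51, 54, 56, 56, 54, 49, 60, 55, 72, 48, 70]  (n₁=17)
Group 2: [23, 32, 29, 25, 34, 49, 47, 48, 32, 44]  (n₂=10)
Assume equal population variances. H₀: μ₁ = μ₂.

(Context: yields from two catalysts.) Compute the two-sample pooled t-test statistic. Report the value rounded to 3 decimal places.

x̄₁=56.706, s₁=8.115, n₁=17
x̄₂=36.300, s₂=9.844, n₂=10
s_p² = [16·8.115² + 9·9.844²]/25 = 77.0252
SE = √(s_p²·(1/17+1/10)) = 3.4976
t = (56.706−36.300)/3.4976 = 5.8342
df = 25

test statistic = 5.834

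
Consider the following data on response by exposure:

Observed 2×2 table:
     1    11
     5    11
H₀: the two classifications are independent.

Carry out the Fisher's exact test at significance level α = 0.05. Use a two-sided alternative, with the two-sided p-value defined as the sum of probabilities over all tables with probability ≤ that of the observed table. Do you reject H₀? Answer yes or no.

reject H₀: no

Margins: r₁=12, r₂=16, c₁=6, c₂=22, n=28
p_obs = C(12,1)·C(16,5)/C(28,6); sum pmf over tables with pmf ≤ p_obs
p-value (two-sided) = 0.19648
At α=0.05: p ≥ α → fail to reject H₀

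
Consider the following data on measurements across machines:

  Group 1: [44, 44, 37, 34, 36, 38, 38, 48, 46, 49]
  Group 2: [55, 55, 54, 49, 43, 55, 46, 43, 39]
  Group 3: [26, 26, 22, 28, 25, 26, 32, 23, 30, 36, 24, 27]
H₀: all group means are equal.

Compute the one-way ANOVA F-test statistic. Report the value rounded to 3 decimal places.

test statistic = 48.441

Group means [41.40, 48.78, 27.08], grand mean 38.000
SSB = Σnᵢ(x̄ᵢ−x̄)² = 2591.128; SSW = ΣΣ(x−x̄ᵢ)² = 748.872
MSB = 2591.128/2 = 1295.5639; MSW = 748.872/28 = 26.7454
F = MSB/MSW = 48.4406
df = (2, 28)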